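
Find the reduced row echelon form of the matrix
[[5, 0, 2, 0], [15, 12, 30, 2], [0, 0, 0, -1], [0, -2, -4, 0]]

[[1, 0, 2/5, 0], [0, 1, 2, 0], [0, 0, 0, 1], [0, 0, 0, 0]]

R1 := 1/5·R1
  [  1   0  2/5   0 ]
  [ 15  12   30   2 ]
  [  0   0    0  -1 ]
  [  0  -2   -4   0 ]
R2 := R2 − 15·R1
  [ 1   0  2/5   0 ]
  [ 0  12   24   2 ]
  [ 0   0    0  -1 ]
  [ 0  -2   -4   0 ]
R2 := 1/12·R2
  [ 1   0  2/5    0 ]
  [ 0   1    2  1/6 ]
  [ 0   0    0   -1 ]
  [ 0  -2   -4    0 ]
R4 := R4 + 2·R2
  [ 1  0  2/5    0 ]
  [ 0  1    2  1/6 ]
  [ 0  0    0   -1 ]
  [ 0  0    0  1/3 ]
R3 := -1·R3
  [ 1  0  2/5    0 ]
  [ 0  1    2  1/6 ]
  [ 0  0    0    1 ]
  [ 0  0    0  1/3 ]
R4 := R4 − 1/3·R3
  [ 1  0  2/5    0 ]
  [ 0  1    2  1/6 ]
  [ 0  0    0    1 ]
  [ 0  0    0    0 ]
R2 := R2 − 1/6·R3
  [ 1  0  2/5  0 ]
  [ 0  1    2  0 ]
  [ 0  0    0  1 ]
  [ 0  0    0  0 ]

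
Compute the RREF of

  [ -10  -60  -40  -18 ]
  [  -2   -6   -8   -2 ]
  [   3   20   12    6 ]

[[1, 0, 4, 0], [0, 1, 0, 0], [0, 0, 0, 1]]

R1 := -1/10·R1
  [  1   6   4  9/5 ]
  [ -2  -6  -8   -2 ]
  [  3  20  12    6 ]
R2 := R2 + 2·R1
  [ 1   6   4  9/5 ]
  [ 0   6   0  8/5 ]
  [ 3  20  12    6 ]
R3 := R3 − 3·R1
  [ 1  6  4  9/5 ]
  [ 0  6  0  8/5 ]
  [ 0  2  0  3/5 ]
R2 := 1/6·R2
  [ 1  6  4   9/5 ]
  [ 0  1  0  4/15 ]
  [ 0  2  0   3/5 ]
R3 := R3 − 2·R2
  [ 1  6  4   9/5 ]
  [ 0  1  0  4/15 ]
  [ 0  0  0  1/15 ]
R3 := 15·R3
  [ 1  6  4   9/5 ]
  [ 0  1  0  4/15 ]
  [ 0  0  0     1 ]
R2 := R2 − 4/15·R3
  [ 1  6  4  9/5 ]
  [ 0  1  0    0 ]
  [ 0  0  0    1 ]
R1 := R1 − 9/5·R3
  [ 1  6  4  0 ]
  [ 0  1  0  0 ]
  [ 0  0  0  1 ]
R1 := R1 − 6·R2
  [ 1  0  4  0 ]
  [ 0  1  0  0 ]
  [ 0  0  0  1 ]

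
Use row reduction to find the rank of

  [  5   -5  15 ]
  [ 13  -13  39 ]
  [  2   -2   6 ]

rank = 1

R1 → 1/5·R1
  [  1   -1   3 ]
  [ 13  -13  39 ]
  [  2   -2   6 ]
R2 → R2 − 13·R1
  [ 1  -1  3 ]
  [ 0   0  0 ]
  [ 2  -2  6 ]
R3 → R3 − 2·R1
  [ 1  -1  3 ]
  [ 0   0  0 ]
  [ 0   0  0 ]
The reduced form has 1 nonzero row.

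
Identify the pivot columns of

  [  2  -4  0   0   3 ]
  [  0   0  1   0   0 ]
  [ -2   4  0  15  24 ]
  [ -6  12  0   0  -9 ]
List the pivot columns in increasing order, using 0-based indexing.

ρ1 → 1/2·ρ1
  [  1  -2  0   0  3/2 ]
  [  0   0  1   0    0 ]
  [ -2   4  0  15   24 ]
  [ -6  12  0   0   -9 ]
ρ3 → ρ3 + 2·ρ1
  [  1  -2  0   0  3/2 ]
  [  0   0  1   0    0 ]
  [  0   0  0  15   27 ]
  [ -6  12  0   0   -9 ]
ρ4 → ρ4 + 6·ρ1
  [ 1  -2  0   0  3/2 ]
  [ 0   0  1   0    0 ]
  [ 0   0  0  15   27 ]
  [ 0   0  0   0    0 ]
ρ3 → 1/15·ρ3
  [ 1  -2  0  0  3/2 ]
  [ 0   0  1  0    0 ]
  [ 0   0  0  1  9/5 ]
  [ 0   0  0  0    0 ]
Pivot columns are the columns containing a leading 1.

0, 2, 3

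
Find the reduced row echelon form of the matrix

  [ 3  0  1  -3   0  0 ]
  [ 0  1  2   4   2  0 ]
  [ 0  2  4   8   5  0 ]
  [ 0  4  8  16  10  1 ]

[[1, 0, 1/3, -1, 0, 0], [0, 1, 2, 4, 0, 0], [0, 0, 0, 0, 1, 0], [0, 0, 0, 0, 0, 1]]

Multiply r1 by 1/3.
  [ 1  0  1/3  -1   0  0 ]
  [ 0  1    2   4   2  0 ]
  [ 0  2    4   8   5  0 ]
  [ 0  4    8  16  10  1 ]
Subtract 2 times r2 from r3.
  [ 1  0  1/3  -1   0  0 ]
  [ 0  1    2   4   2  0 ]
  [ 0  0    0   0   1  0 ]
  [ 0  4    8  16  10  1 ]
Subtract 4 times r2 from r4.
  [ 1  0  1/3  -1  0  0 ]
  [ 0  1    2   4  2  0 ]
  [ 0  0    0   0  1  0 ]
  [ 0  0    0   0  2  1 ]
Subtract 2 times r3 from r4.
  [ 1  0  1/3  -1  0  0 ]
  [ 0  1    2   4  2  0 ]
  [ 0  0    0   0  1  0 ]
  [ 0  0    0   0  0  1 ]
Subtract 2 times r3 from r2.
  [ 1  0  1/3  -1  0  0 ]
  [ 0  1    2   4  0  0 ]
  [ 0  0    0   0  1  0 ]
  [ 0  0    0   0  0  1 ]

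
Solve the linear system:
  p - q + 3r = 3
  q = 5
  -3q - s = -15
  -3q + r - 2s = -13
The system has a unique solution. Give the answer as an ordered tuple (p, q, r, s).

Form the augmented matrix and row-reduce:
  [ 1  -1  3   0  |    3 ]
  [ 0   1  0   0  |    5 ]
  [ 0  -3  0  -1  |  -15 ]
  [ 0  -3  1  -2  |  -13 ]
ρ3 -> ρ3 + 3·ρ2
  [ 1  -1  3   0  |    3 ]
  [ 0   1  0   0  |    5 ]
  [ 0   0  0  -1  |    0 ]
  [ 0  -3  1  -2  |  -13 ]
ρ4 -> ρ4 + 3·ρ2
  [ 1  -1  3   0  |  3 ]
  [ 0   1  0   0  |  5 ]
  [ 0   0  0  -1  |  0 ]
  [ 0   0  1  -2  |  2 ]
ρ3 ↔ ρ4
  [ 1  -1  3   0  |  3 ]
  [ 0   1  0   0  |  5 ]
  [ 0   0  1  -2  |  2 ]
  [ 0   0  0  -1  |  0 ]
ρ4 -> -1·ρ4
  [ 1  -1  3   0  |  3 ]
  [ 0   1  0   0  |  5 ]
  [ 0   0  1  -2  |  2 ]
  [ 0   0  0   1  |  0 ]
ρ3 -> ρ3 + 2·ρ4
  [ 1  -1  3  0  |  3 ]
  [ 0   1  0  0  |  5 ]
  [ 0   0  1  0  |  2 ]
  [ 0   0  0  1  |  0 ]
ρ1 -> ρ1 − 3·ρ3
  [ 1  -1  0  0  |  -3 ]
  [ 0   1  0  0  |   5 ]
  [ 0   0  1  0  |   2 ]
  [ 0   0  0  1  |   0 ]
ρ1 -> ρ1 + ρ2
  [ 1  0  0  0  |  2 ]
  [ 0  1  0  0  |  5 ]
  [ 0  0  1  0  |  2 ]
  [ 0  0  0  1  |  0 ]
Reading off the last column: p = 2, q = 5, r = 2, s = 0.

(2, 5, 2, 0)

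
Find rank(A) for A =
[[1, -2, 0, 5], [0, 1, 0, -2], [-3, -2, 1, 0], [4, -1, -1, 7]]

r3 ← r3 + 3·r1
  [ 1  -2   0   5 ]
  [ 0   1   0  -2 ]
  [ 0  -8   1  15 ]
  [ 4  -1  -1   7 ]
r4 ← r4 − 4·r1
  [ 1  -2   0    5 ]
  [ 0   1   0   -2 ]
  [ 0  -8   1   15 ]
  [ 0   7  -1  -13 ]
r3 ← r3 + 8·r2
  [ 1  -2   0    5 ]
  [ 0   1   0   -2 ]
  [ 0   0   1   -1 ]
  [ 0   7  -1  -13 ]
r4 ← r4 − 7·r2
  [ 1  -2   0   5 ]
  [ 0   1   0  -2 ]
  [ 0   0   1  -1 ]
  [ 0   0  -1   1 ]
r4 ← r4 + r3
  [ 1  -2  0   5 ]
  [ 0   1  0  -2 ]
  [ 0   0  1  -1 ]
  [ 0   0  0   0 ]
r1 ← r1 + 2·r2
  [ 1  0  0   1 ]
  [ 0  1  0  -2 ]
  [ 0  0  1  -1 ]
  [ 0  0  0   0 ]
The reduced form has 3 nonzero rows.

rank = 3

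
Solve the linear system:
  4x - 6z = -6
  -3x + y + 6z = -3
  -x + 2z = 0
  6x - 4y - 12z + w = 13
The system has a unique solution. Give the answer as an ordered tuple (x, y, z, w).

Form the augmented matrix and row-reduce:
  [  4   0   -6  0  |  -6 ]
  [ -3   1    6  0  |  -3 ]
  [ -1   0    2  0  |   0 ]
  [  6  -4  -12  1  |  13 ]
r1 → 1/4·r1
  [  1   0  -3/2  0  |  -3/2 ]
  [ -3   1     6  0  |    -3 ]
  [ -1   0     2  0  |     0 ]
  [  6  -4   -12  1  |    13 ]
r2 → r2 + 3·r1
  [  1   0  -3/2  0  |   -3/2 ]
  [  0   1   3/2  0  |  -15/2 ]
  [ -1   0     2  0  |      0 ]
  [  6  -4   -12  1  |     13 ]
r3 → r3 + r1
  [ 1   0  -3/2  0  |   -3/2 ]
  [ 0   1   3/2  0  |  -15/2 ]
  [ 0   0   1/2  0  |   -3/2 ]
  [ 6  -4   -12  1  |     13 ]
r4 → r4 − 6·r1
  [ 1   0  -3/2  0  |   -3/2 ]
  [ 0   1   3/2  0  |  -15/2 ]
  [ 0   0   1/2  0  |   -3/2 ]
  [ 0  -4    -3  1  |     22 ]
r4 → r4 + 4·r2
  [ 1  0  -3/2  0  |   -3/2 ]
  [ 0  1   3/2  0  |  -15/2 ]
  [ 0  0   1/2  0  |   -3/2 ]
  [ 0  0     3  1  |     -8 ]
r3 → 2·r3
  [ 1  0  -3/2  0  |   -3/2 ]
  [ 0  1   3/2  0  |  -15/2 ]
  [ 0  0     1  0  |     -3 ]
  [ 0  0     3  1  |     -8 ]
r4 → r4 − 3·r3
  [ 1  0  -3/2  0  |   -3/2 ]
  [ 0  1   3/2  0  |  -15/2 ]
  [ 0  0     1  0  |     -3 ]
  [ 0  0     0  1  |      1 ]
r2 → r2 − 3/2·r3
  [ 1  0  -3/2  0  |  -3/2 ]
  [ 0  1     0  0  |    -3 ]
  [ 0  0     1  0  |    -3 ]
  [ 0  0     0  1  |     1 ]
r1 → r1 + 3/2·r3
  [ 1  0  0  0  |  -6 ]
  [ 0  1  0  0  |  -3 ]
  [ 0  0  1  0  |  -3 ]
  [ 0  0  0  1  |   1 ]
Reading off the last column: x = -6, y = -3, z = -3, w = 1.

(-6, -3, -3, 1)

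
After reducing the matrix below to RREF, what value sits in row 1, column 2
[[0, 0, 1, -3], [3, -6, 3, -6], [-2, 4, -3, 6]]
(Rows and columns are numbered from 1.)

ρ1 <-> ρ2
ρ1 := 1/3·ρ1
ρ3 := ρ3 + 2·ρ1
ρ3 := ρ3 + ρ2
ρ3 := -1·ρ3
ρ2 := ρ2 + 3·ρ3
ρ1 := ρ1 + 2·ρ3
ρ1 := ρ1 − ρ2

-2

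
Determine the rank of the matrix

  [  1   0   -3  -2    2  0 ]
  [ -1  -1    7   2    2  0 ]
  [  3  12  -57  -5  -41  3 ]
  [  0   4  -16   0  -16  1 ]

R2 → R2 + R1
  [ 1   0   -3  -2    2  0 ]
  [ 0  -1    4   0    4  0 ]
  [ 3  12  -57  -5  -41  3 ]
  [ 0   4  -16   0  -16  1 ]
R3 → R3 − 3·R1
  [ 1   0   -3  -2    2  0 ]
  [ 0  -1    4   0    4  0 ]
  [ 0  12  -48   1  -47  3 ]
  [ 0   4  -16   0  -16  1 ]
R2 → -1·R2
  [ 1   0   -3  -2    2  0 ]
  [ 0   1   -4   0   -4  0 ]
  [ 0  12  -48   1  -47  3 ]
  [ 0   4  -16   0  -16  1 ]
R3 → R3 − 12·R2
  [ 1  0   -3  -2    2  0 ]
  [ 0  1   -4   0   -4  0 ]
  [ 0  0    0   1    1  3 ]
  [ 0  4  -16   0  -16  1 ]
R4 → R4 − 4·R2
  [ 1  0  -3  -2   2  0 ]
  [ 0  1  -4   0  -4  0 ]
  [ 0  0   0   1   1  3 ]
  [ 0  0   0   0   0  1 ]
R3 → R3 − 3·R4
  [ 1  0  -3  -2   2  0 ]
  [ 0  1  -4   0  -4  0 ]
  [ 0  0   0   1   1  0 ]
  [ 0  0   0   0   0  1 ]
R1 → R1 + 2·R3
  [ 1  0  -3  0   4  0 ]
  [ 0  1  -4  0  -4  0 ]
  [ 0  0   0  1   1  0 ]
  [ 0  0   0  0   0  1 ]
The reduced form has 4 nonzero rows.

rank = 4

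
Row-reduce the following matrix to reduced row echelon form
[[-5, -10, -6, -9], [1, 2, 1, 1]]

r1 → -1/5·r1
  [ 1  2  6/5  9/5 ]
  [ 1  2    1    1 ]
r2 → r2 − r1
  [ 1  2   6/5   9/5 ]
  [ 0  0  -1/5  -4/5 ]
r2 → -5·r2
  [ 1  2  6/5  9/5 ]
  [ 0  0    1    4 ]
r1 → r1 − 6/5·r2
  [ 1  2  0  -3 ]
  [ 0  0  1   4 ]

[[1, 2, 0, -3], [0, 0, 1, 4]]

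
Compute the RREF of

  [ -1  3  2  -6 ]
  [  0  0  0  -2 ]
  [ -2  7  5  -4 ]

ρ1 := -1·ρ1
  [  1  -3  -2   6 ]
  [  0   0   0  -2 ]
  [ -2   7   5  -4 ]
ρ3 := ρ3 + 2·ρ1
  [ 1  -3  -2   6 ]
  [ 0   0   0  -2 ]
  [ 0   1   1   8 ]
ρ2 <=> ρ3
  [ 1  -3  -2   6 ]
  [ 0   1   1   8 ]
  [ 0   0   0  -2 ]
ρ3 := -1/2·ρ3
  [ 1  -3  -2  6 ]
  [ 0   1   1  8 ]
  [ 0   0   0  1 ]
ρ2 := ρ2 − 8·ρ3
  [ 1  -3  -2  6 ]
  [ 0   1   1  0 ]
  [ 0   0   0  1 ]
ρ1 := ρ1 − 6·ρ3
  [ 1  -3  -2  0 ]
  [ 0   1   1  0 ]
  [ 0   0   0  1 ]
ρ1 := ρ1 + 3·ρ2
  [ 1  0  1  0 ]
  [ 0  1  1  0 ]
  [ 0  0  0  1 ]

[[1, 0, 1, 0], [0, 1, 1, 0], [0, 0, 0, 1]]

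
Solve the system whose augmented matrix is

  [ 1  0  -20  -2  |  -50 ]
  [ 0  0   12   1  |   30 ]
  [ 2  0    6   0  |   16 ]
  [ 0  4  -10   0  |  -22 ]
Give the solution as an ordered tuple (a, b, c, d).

ρ3 → ρ3 − 2·ρ1
  [ 1  0  -20  -2  |  -50 ]
  [ 0  0   12   1  |   30 ]
  [ 0  0   46   4  |  116 ]
  [ 0  4  -10   0  |  -22 ]
ρ2 ↔ ρ4
  [ 1  0  -20  -2  |  -50 ]
  [ 0  4  -10   0  |  -22 ]
  [ 0  0   46   4  |  116 ]
  [ 0  0   12   1  |   30 ]
ρ2 → 1/4·ρ2
  [ 1  0   -20  -2  |    -50 ]
  [ 0  1  -5/2   0  |  -11/2 ]
  [ 0  0    46   4  |    116 ]
  [ 0  0    12   1  |     30 ]
ρ3 → 1/46·ρ3
  [ 1  0   -20    -2  |    -50 ]
  [ 0  1  -5/2     0  |  -11/2 ]
  [ 0  0     1  2/23  |  58/23 ]
  [ 0  0    12     1  |     30 ]
ρ4 → ρ4 − 12·ρ3
  [ 1  0   -20     -2  |    -50 ]
  [ 0  1  -5/2      0  |  -11/2 ]
  [ 0  0     1   2/23  |  58/23 ]
  [ 0  0     0  -1/23  |  -6/23 ]
ρ4 → -23·ρ4
  [ 1  0   -20    -2  |    -50 ]
  [ 0  1  -5/2     0  |  -11/2 ]
  [ 0  0     1  2/23  |  58/23 ]
  [ 0  0     0     1  |      6 ]
ρ3 → ρ3 − 2/23·ρ4
  [ 1  0   -20  -2  |    -50 ]
  [ 0  1  -5/2   0  |  -11/2 ]
  [ 0  0     1   0  |      2 ]
  [ 0  0     0   1  |      6 ]
ρ1 → ρ1 + 2·ρ4
  [ 1  0   -20  0  |    -38 ]
  [ 0  1  -5/2  0  |  -11/2 ]
  [ 0  0     1  0  |      2 ]
  [ 0  0     0  1  |      6 ]
ρ2 → ρ2 + 5/2·ρ3
  [ 1  0  -20  0  |   -38 ]
  [ 0  1    0  0  |  -1/2 ]
  [ 0  0    1  0  |     2 ]
  [ 0  0    0  1  |     6 ]
ρ1 → ρ1 + 20·ρ3
  [ 1  0  0  0  |     2 ]
  [ 0  1  0  0  |  -1/2 ]
  [ 0  0  1  0  |     2 ]
  [ 0  0  0  1  |     6 ]
Reading off the last column: a = 2, b = -1/2, c = 2, d = 6.

(2, -1/2, 2, 6)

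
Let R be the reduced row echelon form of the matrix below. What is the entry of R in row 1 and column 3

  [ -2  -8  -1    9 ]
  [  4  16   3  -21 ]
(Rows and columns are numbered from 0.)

-3

Multiply R1 by -1/2.
  [ 1   4  1/2  -9/2 ]
  [ 4  16    3   -21 ]
Subtract 4 times R1 from R2.
  [ 1  4  1/2  -9/2 ]
  [ 0  0    1    -3 ]
Subtract 1/2 times R2 from R1.
  [ 1  4  0  -3 ]
  [ 0  0  1  -3 ]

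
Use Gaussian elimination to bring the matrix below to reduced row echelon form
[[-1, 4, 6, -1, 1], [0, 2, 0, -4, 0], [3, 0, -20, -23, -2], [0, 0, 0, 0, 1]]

[[1, 0, 0, -1, 0], [0, 1, 0, -2, 0], [0, 0, 1, 1, 0], [0, 0, 0, 0, 1]]

r1 -> -1·r1
  [ 1  -4   -6    1  -1 ]
  [ 0   2    0   -4   0 ]
  [ 3   0  -20  -23  -2 ]
  [ 0   0    0    0   1 ]
r3 -> r3 − 3·r1
  [ 1  -4  -6    1  -1 ]
  [ 0   2   0   -4   0 ]
  [ 0  12  -2  -26   1 ]
  [ 0   0   0    0   1 ]
r2 -> 1/2·r2
  [ 1  -4  -6    1  -1 ]
  [ 0   1   0   -2   0 ]
  [ 0  12  -2  -26   1 ]
  [ 0   0   0    0   1 ]
r3 -> r3 − 12·r2
  [ 1  -4  -6   1  -1 ]
  [ 0   1   0  -2   0 ]
  [ 0   0  -2  -2   1 ]
  [ 0   0   0   0   1 ]
r3 -> -1/2·r3
  [ 1  -4  -6   1    -1 ]
  [ 0   1   0  -2     0 ]
  [ 0   0   1   1  -1/2 ]
  [ 0   0   0   0     1 ]
r3 -> r3 + 1/2·r4
  [ 1  -4  -6   1  -1 ]
  [ 0   1   0  -2   0 ]
  [ 0   0   1   1   0 ]
  [ 0   0   0   0   1 ]
r1 -> r1 + r4
  [ 1  -4  -6   1  0 ]
  [ 0   1   0  -2  0 ]
  [ 0   0   1   1  0 ]
  [ 0   0   0   0  1 ]
r1 -> r1 + 6·r3
  [ 1  -4  0   7  0 ]
  [ 0   1  0  -2  0 ]
  [ 0   0  1   1  0 ]
  [ 0   0  0   0  1 ]
r1 -> r1 + 4·r2
  [ 1  0  0  -1  0 ]
  [ 0  1  0  -2  0 ]
  [ 0  0  1   1  0 ]
  [ 0  0  0   0  1 ]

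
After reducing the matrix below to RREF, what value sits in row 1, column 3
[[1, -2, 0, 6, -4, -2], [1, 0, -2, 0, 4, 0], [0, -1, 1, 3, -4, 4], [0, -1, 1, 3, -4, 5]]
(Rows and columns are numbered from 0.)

R2 → R2 − R1
  [ 1  -2   0   6  -4  -2 ]
  [ 0   2  -2  -6   8   2 ]
  [ 0  -1   1   3  -4   4 ]
  [ 0  -1   1   3  -4   5 ]
R2 → 1/2·R2
  [ 1  -2   0   6  -4  -2 ]
  [ 0   1  -1  -3   4   1 ]
  [ 0  -1   1   3  -4   4 ]
  [ 0  -1   1   3  -4   5 ]
R3 → R3 + R2
  [ 1  -2   0   6  -4  -2 ]
  [ 0   1  -1  -3   4   1 ]
  [ 0   0   0   0   0   5 ]
  [ 0  -1   1   3  -4   5 ]
R4 → R4 + R2
  [ 1  -2   0   6  -4  -2 ]
  [ 0   1  -1  -3   4   1 ]
  [ 0   0   0   0   0   5 ]
  [ 0   0   0   0   0   6 ]
R3 → 1/5·R3
  [ 1  -2   0   6  -4  -2 ]
  [ 0   1  -1  -3   4   1 ]
  [ 0   0   0   0   0   1 ]
  [ 0   0   0   0   0   6 ]
R4 → R4 − 6·R3
  [ 1  -2   0   6  -4  -2 ]
  [ 0   1  -1  -3   4   1 ]
  [ 0   0   0   0   0   1 ]
  [ 0   0   0   0   0   0 ]
R2 → R2 − R3
  [ 1  -2   0   6  -4  -2 ]
  [ 0   1  -1  -3   4   0 ]
  [ 0   0   0   0   0   1 ]
  [ 0   0   0   0   0   0 ]
R1 → R1 + 2·R3
  [ 1  -2   0   6  -4  0 ]
  [ 0   1  -1  -3   4  0 ]
  [ 0   0   0   0   0  1 ]
  [ 0   0   0   0   0  0 ]
R1 → R1 + 2·R2
  [ 1  0  -2   0  4  0 ]
  [ 0  1  -1  -3  4  0 ]
  [ 0  0   0   0  0  1 ]
  [ 0  0   0   0  0  0 ]

-3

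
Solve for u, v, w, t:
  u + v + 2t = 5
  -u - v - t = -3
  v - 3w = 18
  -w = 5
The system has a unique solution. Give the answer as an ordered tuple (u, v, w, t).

(-2, 3, -5, 2)

Form the augmented matrix and row-reduce:
  [  1   1   0   2  |   5 ]
  [ -1  -1   0  -1  |  -3 ]
  [  0   1  -3   0  |  18 ]
  [  0   0  -1   0  |   5 ]
R2 ← R2 + R1
  [ 1  1   0  2  |   5 ]
  [ 0  0   0  1  |   2 ]
  [ 0  1  -3  0  |  18 ]
  [ 0  0  -1  0  |   5 ]
R2 ↔ R3
  [ 1  1   0  2  |   5 ]
  [ 0  1  -3  0  |  18 ]
  [ 0  0   0  1  |   2 ]
  [ 0  0  -1  0  |   5 ]
R3 ↔ R4
  [ 1  1   0  2  |   5 ]
  [ 0  1  -3  0  |  18 ]
  [ 0  0  -1  0  |   5 ]
  [ 0  0   0  1  |   2 ]
R3 ← -1·R3
  [ 1  1   0  2  |   5 ]
  [ 0  1  -3  0  |  18 ]
  [ 0  0   1  0  |  -5 ]
  [ 0  0   0  1  |   2 ]
R1 ← R1 − 2·R4
  [ 1  1   0  0  |   1 ]
  [ 0  1  -3  0  |  18 ]
  [ 0  0   1  0  |  -5 ]
  [ 0  0   0  1  |   2 ]
R2 ← R2 + 3·R3
  [ 1  1  0  0  |   1 ]
  [ 0  1  0  0  |   3 ]
  [ 0  0  1  0  |  -5 ]
  [ 0  0  0  1  |   2 ]
R1 ← R1 − R2
  [ 1  0  0  0  |  -2 ]
  [ 0  1  0  0  |   3 ]
  [ 0  0  1  0  |  -5 ]
  [ 0  0  0  1  |   2 ]
Reading off the last column: u = -2, v = 3, w = -5, t = 2.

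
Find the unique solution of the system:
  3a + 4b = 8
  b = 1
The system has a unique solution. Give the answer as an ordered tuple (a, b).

Form the augmented matrix and row-reduce:
  [ 3  4  |  8 ]
  [ 0  1  |  1 ]
r1 → 1/3·r1
r1 → r1 − 4/3·r2
Reading off the last column: a = 4/3, b = 1.

(4/3, 1)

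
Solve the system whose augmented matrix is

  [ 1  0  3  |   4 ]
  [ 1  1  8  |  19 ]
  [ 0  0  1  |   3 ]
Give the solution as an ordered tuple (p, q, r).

R2 := R2 − R1
  [ 1  0  3  |   4 ]
  [ 0  1  5  |  15 ]
  [ 0  0  1  |   3 ]
R2 := R2 − 5·R3
  [ 1  0  3  |  4 ]
  [ 0  1  0  |  0 ]
  [ 0  0  1  |  3 ]
R1 := R1 − 3·R3
  [ 1  0  0  |  -5 ]
  [ 0  1  0  |   0 ]
  [ 0  0  1  |   3 ]
Reading off the last column: p = -5, q = 0, r = 3.

(-5, 0, 3)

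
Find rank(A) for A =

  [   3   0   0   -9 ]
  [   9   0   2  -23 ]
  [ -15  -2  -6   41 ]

r1 → 1/3·r1
  [   1   0   0   -3 ]
  [   9   0   2  -23 ]
  [ -15  -2  -6   41 ]
r2 → r2 − 9·r1
  [   1   0   0  -3 ]
  [   0   0   2   4 ]
  [ -15  -2  -6  41 ]
r3 → r3 + 15·r1
  [ 1   0   0  -3 ]
  [ 0   0   2   4 ]
  [ 0  -2  -6  -4 ]
r2 <=> r3
  [ 1   0   0  -3 ]
  [ 0  -2  -6  -4 ]
  [ 0   0   2   4 ]
r2 → -1/2·r2
  [ 1  0  0  -3 ]
  [ 0  1  3   2 ]
  [ 0  0  2   4 ]
r3 → 1/2·r3
  [ 1  0  0  -3 ]
  [ 0  1  3   2 ]
  [ 0  0  1   2 ]
r2 → r2 − 3·r3
  [ 1  0  0  -3 ]
  [ 0  1  0  -4 ]
  [ 0  0  1   2 ]
The reduced form has 3 nonzero rows.

rank = 3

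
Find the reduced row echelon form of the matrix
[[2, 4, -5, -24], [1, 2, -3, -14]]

Multiply ρ1 by 1/2.
  [ 1  2  -5/2  -12 ]
  [ 1  2    -3  -14 ]
Subtract ρ1 from ρ2.
  [ 1  2  -5/2  -12 ]
  [ 0  0  -1/2   -2 ]
Multiply ρ2 by -2.
  [ 1  2  -5/2  -12 ]
  [ 0  0     1    4 ]
Add 5/2 times ρ2 to ρ1.
  [ 1  2  0  -2 ]
  [ 0  0  1   4 ]

[[1, 2, 0, -2], [0, 0, 1, 4]]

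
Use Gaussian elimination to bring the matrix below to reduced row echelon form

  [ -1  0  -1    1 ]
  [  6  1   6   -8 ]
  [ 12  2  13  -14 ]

[[1, 0, 0, -3], [0, 1, 0, -2], [0, 0, 1, 2]]

r1 -> -1·r1
r2 -> r2 − 6·r1
r3 -> r3 − 12·r1
r3 -> r3 − 2·r2
r1 -> r1 − r3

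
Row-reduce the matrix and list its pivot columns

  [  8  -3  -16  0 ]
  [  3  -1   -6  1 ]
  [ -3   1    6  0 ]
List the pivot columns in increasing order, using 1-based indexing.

1, 2, 4

r1 -> 1/8·r1
  [  1  -3/8  -2  0 ]
  [  3    -1  -6  1 ]
  [ -3     1   6  0 ]
r2 -> r2 − 3·r1
  [  1  -3/8  -2  0 ]
  [  0   1/8   0  1 ]
  [ -3     1   6  0 ]
r3 -> r3 + 3·r1
  [ 1  -3/8  -2  0 ]
  [ 0   1/8   0  1 ]
  [ 0  -1/8   0  0 ]
r2 -> 8·r2
  [ 1  -3/8  -2  0 ]
  [ 0     1   0  8 ]
  [ 0  -1/8   0  0 ]
r3 -> r3 + 1/8·r2
  [ 1  -3/8  -2  0 ]
  [ 0     1   0  8 ]
  [ 0     0   0  1 ]
r2 -> r2 − 8·r3
  [ 1  -3/8  -2  0 ]
  [ 0     1   0  0 ]
  [ 0     0   0  1 ]
r1 -> r1 + 3/8·r2
  [ 1  0  -2  0 ]
  [ 0  1   0  0 ]
  [ 0  0   0  1 ]
Pivot columns are the columns containing a leading 1.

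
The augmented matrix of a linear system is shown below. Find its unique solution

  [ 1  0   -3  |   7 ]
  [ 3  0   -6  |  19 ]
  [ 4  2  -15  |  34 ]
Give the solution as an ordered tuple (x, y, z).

(5, 2, -2/3)

ρ2 := ρ2 − 3·ρ1
  [ 1  0   -3  |   7 ]
  [ 0  0    3  |  -2 ]
  [ 4  2  -15  |  34 ]
ρ3 := ρ3 − 4·ρ1
  [ 1  0  -3  |   7 ]
  [ 0  0   3  |  -2 ]
  [ 0  2  -3  |   6 ]
ρ2 <-> ρ3
  [ 1  0  -3  |   7 ]
  [ 0  2  -3  |   6 ]
  [ 0  0   3  |  -2 ]
ρ2 := 1/2·ρ2
  [ 1  0    -3  |   7 ]
  [ 0  1  -3/2  |   3 ]
  [ 0  0     3  |  -2 ]
ρ3 := 1/3·ρ3
  [ 1  0    -3  |     7 ]
  [ 0  1  -3/2  |     3 ]
  [ 0  0     1  |  -2/3 ]
ρ2 := ρ2 + 3/2·ρ3
  [ 1  0  -3  |     7 ]
  [ 0  1   0  |     2 ]
  [ 0  0   1  |  -2/3 ]
ρ1 := ρ1 + 3·ρ3
  [ 1  0  0  |     5 ]
  [ 0  1  0  |     2 ]
  [ 0  0  1  |  -2/3 ]
Reading off the last column: x = 5, y = 2, z = -2/3.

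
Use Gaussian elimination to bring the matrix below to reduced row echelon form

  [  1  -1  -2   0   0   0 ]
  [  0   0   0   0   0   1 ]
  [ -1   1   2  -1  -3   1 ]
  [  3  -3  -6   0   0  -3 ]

[[1, -1, -2, 0, 0, 0], [0, 0, 0, 1, 3, 0], [0, 0, 0, 0, 0, 1], [0, 0, 0, 0, 0, 0]]

Add ρ1 to ρ3.
  [ 1  -1  -2   0   0   0 ]
  [ 0   0   0   0   0   1 ]
  [ 0   0   0  -1  -3   1 ]
  [ 3  -3  -6   0   0  -3 ]
Subtract 3 times ρ1 from ρ4.
  [ 1  -1  -2   0   0   0 ]
  [ 0   0   0   0   0   1 ]
  [ 0   0   0  -1  -3   1 ]
  [ 0   0   0   0   0  -3 ]
Swap ρ2 and ρ3.
  [ 1  -1  -2   0   0   0 ]
  [ 0   0   0  -1  -3   1 ]
  [ 0   0   0   0   0   1 ]
  [ 0   0   0   0   0  -3 ]
Multiply ρ2 by -1.
  [ 1  -1  -2  0  0   0 ]
  [ 0   0   0  1  3  -1 ]
  [ 0   0   0  0  0   1 ]
  [ 0   0   0  0  0  -3 ]
Add 3 times ρ3 to ρ4.
  [ 1  -1  -2  0  0   0 ]
  [ 0   0   0  1  3  -1 ]
  [ 0   0   0  0  0   1 ]
  [ 0   0   0  0  0   0 ]
Add ρ3 to ρ2.
  [ 1  -1  -2  0  0  0 ]
  [ 0   0   0  1  3  0 ]
  [ 0   0   0  0  0  1 ]
  [ 0   0   0  0  0  0 ]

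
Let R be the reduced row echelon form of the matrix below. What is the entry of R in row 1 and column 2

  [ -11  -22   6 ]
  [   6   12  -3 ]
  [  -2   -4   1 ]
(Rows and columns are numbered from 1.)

ρ1 -> -1/11·ρ1
  [  1   2  -6/11 ]
  [  6  12     -3 ]
  [ -2  -4      1 ]
ρ2 -> ρ2 − 6·ρ1
  [  1   2  -6/11 ]
  [  0   0   3/11 ]
  [ -2  -4      1 ]
ρ3 -> ρ3 + 2·ρ1
  [ 1  2  -6/11 ]
  [ 0  0   3/11 ]
  [ 0  0  -1/11 ]
ρ2 -> 11/3·ρ2
  [ 1  2  -6/11 ]
  [ 0  0      1 ]
  [ 0  0  -1/11 ]
ρ3 -> ρ3 + 1/11·ρ2
  [ 1  2  -6/11 ]
  [ 0  0      1 ]
  [ 0  0      0 ]
ρ1 -> ρ1 + 6/11·ρ2
  [ 1  2  0 ]
  [ 0  0  1 ]
  [ 0  0  0 ]

2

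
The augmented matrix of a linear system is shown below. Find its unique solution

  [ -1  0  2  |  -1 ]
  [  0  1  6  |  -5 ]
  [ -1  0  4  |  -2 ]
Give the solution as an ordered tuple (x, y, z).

(0, -2, -1/2)

R1 → -1·R1
  [  1  0  -2  |   1 ]
  [  0  1   6  |  -5 ]
  [ -1  0   4  |  -2 ]
R3 → R3 + R1
  [ 1  0  -2  |   1 ]
  [ 0  1   6  |  -5 ]
  [ 0  0   2  |  -1 ]
R3 → 1/2·R3
  [ 1  0  -2  |     1 ]
  [ 0  1   6  |    -5 ]
  [ 0  0   1  |  -1/2 ]
R2 → R2 − 6·R3
  [ 1  0  -2  |     1 ]
  [ 0  1   0  |    -2 ]
  [ 0  0   1  |  -1/2 ]
R1 → R1 + 2·R3
  [ 1  0  0  |     0 ]
  [ 0  1  0  |    -2 ]
  [ 0  0  1  |  -1/2 ]
Reading off the last column: x = 0, y = -2, z = -1/2.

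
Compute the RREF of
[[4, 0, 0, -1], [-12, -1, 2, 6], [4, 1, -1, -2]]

[[1, 0, 0, -1/4], [0, 1, 0, 1], [0, 0, 1, 2]]

ρ1 -> 1/4·ρ1
  [   1   0   0  -1/4 ]
  [ -12  -1   2     6 ]
  [   4   1  -1    -2 ]
ρ2 -> ρ2 + 12·ρ1
  [ 1   0   0  -1/4 ]
  [ 0  -1   2     3 ]
  [ 4   1  -1    -2 ]
ρ3 -> ρ3 − 4·ρ1
  [ 1   0   0  -1/4 ]
  [ 0  -1   2     3 ]
  [ 0   1  -1    -1 ]
ρ2 -> -1·ρ2
  [ 1  0   0  -1/4 ]
  [ 0  1  -2    -3 ]
  [ 0  1  -1    -1 ]
ρ3 -> ρ3 − ρ2
  [ 1  0   0  -1/4 ]
  [ 0  1  -2    -3 ]
  [ 0  0   1     2 ]
ρ2 -> ρ2 + 2·ρ3
  [ 1  0  0  -1/4 ]
  [ 0  1  0     1 ]
  [ 0  0  1     2 ]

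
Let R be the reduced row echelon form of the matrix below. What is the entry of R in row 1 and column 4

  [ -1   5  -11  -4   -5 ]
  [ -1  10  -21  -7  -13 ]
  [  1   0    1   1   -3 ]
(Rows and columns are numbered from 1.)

1

Multiply r1 by -1.
  [  1  -5   11   4    5 ]
  [ -1  10  -21  -7  -13 ]
  [  1   0    1   1   -3 ]
Add r1 to r2.
  [ 1  -5   11   4   5 ]
  [ 0   5  -10  -3  -8 ]
  [ 1   0    1   1  -3 ]
Subtract r1 from r3.
  [ 1  -5   11   4   5 ]
  [ 0   5  -10  -3  -8 ]
  [ 0   5  -10  -3  -8 ]
Multiply r2 by 1/5.
  [ 1  -5   11     4     5 ]
  [ 0   1   -2  -3/5  -8/5 ]
  [ 0   5  -10    -3    -8 ]
Subtract 5 times r2 from r3.
  [ 1  -5  11     4     5 ]
  [ 0   1  -2  -3/5  -8/5 ]
  [ 0   0   0     0     0 ]
Add 5 times r2 to r1.
  [ 1  0   1     1    -3 ]
  [ 0  1  -2  -3/5  -8/5 ]
  [ 0  0   0     0     0 ]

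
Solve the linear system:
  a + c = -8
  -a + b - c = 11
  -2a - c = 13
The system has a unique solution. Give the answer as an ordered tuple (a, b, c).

Form the augmented matrix and row-reduce:
  [  1  0   1  |  -8 ]
  [ -1  1  -1  |  11 ]
  [ -2  0  -1  |  13 ]
R2 := R2 + R1
  [  1  0   1  |  -8 ]
  [  0  1   0  |   3 ]
  [ -2  0  -1  |  13 ]
R3 := R3 + 2·R1
  [ 1  0  1  |  -8 ]
  [ 0  1  0  |   3 ]
  [ 0  0  1  |  -3 ]
R1 := R1 − R3
  [ 1  0  0  |  -5 ]
  [ 0  1  0  |   3 ]
  [ 0  0  1  |  -3 ]
Reading off the last column: a = -5, b = 3, c = -3.

(-5, 3, -3)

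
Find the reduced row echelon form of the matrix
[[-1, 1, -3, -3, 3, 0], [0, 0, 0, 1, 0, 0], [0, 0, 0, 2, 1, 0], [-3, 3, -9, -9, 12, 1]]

ρ1 -> -1·ρ1
  [  1  -1   3   3  -3  0 ]
  [  0   0   0   1   0  0 ]
  [  0   0   0   2   1  0 ]
  [ -3   3  -9  -9  12  1 ]
ρ4 -> ρ4 + 3·ρ1
  [ 1  -1  3  3  -3  0 ]
  [ 0   0  0  1   0  0 ]
  [ 0   0  0  2   1  0 ]
  [ 0   0  0  0   3  1 ]
ρ3 -> ρ3 − 2·ρ2
  [ 1  -1  3  3  -3  0 ]
  [ 0   0  0  1   0  0 ]
  [ 0   0  0  0   1  0 ]
  [ 0   0  0  0   3  1 ]
ρ4 -> ρ4 − 3·ρ3
  [ 1  -1  3  3  -3  0 ]
  [ 0   0  0  1   0  0 ]
  [ 0   0  0  0   1  0 ]
  [ 0   0  0  0   0  1 ]
ρ1 -> ρ1 + 3·ρ3
  [ 1  -1  3  3  0  0 ]
  [ 0   0  0  1  0  0 ]
  [ 0   0  0  0  1  0 ]
  [ 0   0  0  0  0  1 ]
ρ1 -> ρ1 − 3·ρ2
  [ 1  -1  3  0  0  0 ]
  [ 0   0  0  1  0  0 ]
  [ 0   0  0  0  1  0 ]
  [ 0   0  0  0  0  1 ]

[[1, -1, 3, 0, 0, 0], [0, 0, 0, 1, 0, 0], [0, 0, 0, 0, 1, 0], [0, 0, 0, 0, 0, 1]]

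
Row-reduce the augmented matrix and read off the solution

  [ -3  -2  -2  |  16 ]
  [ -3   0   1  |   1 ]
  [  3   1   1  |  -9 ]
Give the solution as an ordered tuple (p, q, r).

R1 ← -1/3·R1
  [  1  2/3  2/3  |  -16/3 ]
  [ -3    0    1  |      1 ]
  [  3    1    1  |     -9 ]
R2 ← R2 + 3·R1
  [ 1  2/3  2/3  |  -16/3 ]
  [ 0    2    3  |    -15 ]
  [ 3    1    1  |     -9 ]
R3 ← R3 − 3·R1
  [ 1  2/3  2/3  |  -16/3 ]
  [ 0    2    3  |    -15 ]
  [ 0   -1   -1  |      7 ]
R2 ← 1/2·R2
  [ 1  2/3  2/3  |  -16/3 ]
  [ 0    1  3/2  |  -15/2 ]
  [ 0   -1   -1  |      7 ]
R3 ← R3 + R2
  [ 1  2/3  2/3  |  -16/3 ]
  [ 0    1  3/2  |  -15/2 ]
  [ 0    0  1/2  |   -1/2 ]
R3 ← 2·R3
  [ 1  2/3  2/3  |  -16/3 ]
  [ 0    1  3/2  |  -15/2 ]
  [ 0    0    1  |     -1 ]
R2 ← R2 − 3/2·R3
  [ 1  2/3  2/3  |  -16/3 ]
  [ 0    1    0  |     -6 ]
  [ 0    0    1  |     -1 ]
R1 ← R1 − 2/3·R3
  [ 1  2/3  0  |  -14/3 ]
  [ 0    1  0  |     -6 ]
  [ 0    0  1  |     -1 ]
R1 ← R1 − 2/3·R2
  [ 1  0  0  |  -2/3 ]
  [ 0  1  0  |    -6 ]
  [ 0  0  1  |    -1 ]
Reading off the last column: p = -2/3, q = -6, r = -1.

(-2/3, -6, -1)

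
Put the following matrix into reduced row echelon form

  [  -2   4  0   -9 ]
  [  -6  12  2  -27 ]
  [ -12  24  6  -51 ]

[[1, -2, 0, 0], [0, 0, 1, 0], [0, 0, 0, 1]]

ρ1 ← -1/2·ρ1
ρ2 ← ρ2 + 6·ρ1
ρ3 ← ρ3 + 12·ρ1
ρ2 ← 1/2·ρ2
ρ3 ← ρ3 − 6·ρ2
ρ3 ← 1/3·ρ3
ρ1 ← ρ1 − 9/2·ρ3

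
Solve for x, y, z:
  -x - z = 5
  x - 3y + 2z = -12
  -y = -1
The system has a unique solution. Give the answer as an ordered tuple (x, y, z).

Form the augmented matrix and row-reduce:
  [ -1   0  -1  |    5 ]
  [  1  -3   2  |  -12 ]
  [  0  -1   0  |   -1 ]
R1 ← -1·R1
R2 ← R2 − R1
R2 ← -1/3·R2
R3 ← R3 + R2
R3 ← -3·R3
R2 ← R2 + 1/3·R3
R1 ← R1 − R3
Reading off the last column: x = -1, y = 1, z = -4.

(-1, 1, -4)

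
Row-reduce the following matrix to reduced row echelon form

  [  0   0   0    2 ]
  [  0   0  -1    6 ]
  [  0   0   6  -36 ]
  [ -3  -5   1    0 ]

Swap R1 and R4.
  [ -3  -5   1    0 ]
  [  0   0  -1    6 ]
  [  0   0   6  -36 ]
  [  0   0   0    2 ]
Multiply R1 by -1/3.
  [ 1  5/3  -1/3    0 ]
  [ 0    0    -1    6 ]
  [ 0    0     6  -36 ]
  [ 0    0     0    2 ]
Multiply R2 by -1.
  [ 1  5/3  -1/3    0 ]
  [ 0    0     1   -6 ]
  [ 0    0     6  -36 ]
  [ 0    0     0    2 ]
Subtract 6 times R2 from R3.
  [ 1  5/3  -1/3   0 ]
  [ 0    0     1  -6 ]
  [ 0    0     0   0 ]
  [ 0    0     0   2 ]
Swap R3 and R4.
  [ 1  5/3  -1/3   0 ]
  [ 0    0     1  -6 ]
  [ 0    0     0   2 ]
  [ 0    0     0   0 ]
Multiply R3 by 1/2.
  [ 1  5/3  -1/3   0 ]
  [ 0    0     1  -6 ]
  [ 0    0     0   1 ]
  [ 0    0     0   0 ]
Add 6 times R3 to R2.
  [ 1  5/3  -1/3  0 ]
  [ 0    0     1  0 ]
  [ 0    0     0  1 ]
  [ 0    0     0  0 ]
Add 1/3 times R2 to R1.
  [ 1  5/3  0  0 ]
  [ 0    0  1  0 ]
  [ 0    0  0  1 ]
  [ 0    0  0  0 ]

[[1, 5/3, 0, 0], [0, 0, 1, 0], [0, 0, 0, 1], [0, 0, 0, 0]]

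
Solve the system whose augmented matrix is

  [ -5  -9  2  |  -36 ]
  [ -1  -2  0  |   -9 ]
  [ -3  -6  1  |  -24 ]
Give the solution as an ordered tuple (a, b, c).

ρ1 → -1/5·ρ1
  [  1  9/5  -2/5  |  36/5 ]
  [ -1   -2     0  |    -9 ]
  [ -3   -6     1  |   -24 ]
ρ2 → ρ2 + ρ1
  [  1   9/5  -2/5  |  36/5 ]
  [  0  -1/5  -2/5  |  -9/5 ]
  [ -3    -6     1  |   -24 ]
ρ3 → ρ3 + 3·ρ1
  [ 1   9/5  -2/5  |   36/5 ]
  [ 0  -1/5  -2/5  |   -9/5 ]
  [ 0  -3/5  -1/5  |  -12/5 ]
ρ2 → -5·ρ2
  [ 1   9/5  -2/5  |   36/5 ]
  [ 0     1     2  |      9 ]
  [ 0  -3/5  -1/5  |  -12/5 ]
ρ3 → ρ3 + 3/5·ρ2
  [ 1  9/5  -2/5  |  36/5 ]
  [ 0    1     2  |     9 ]
  [ 0    0     1  |     3 ]
ρ2 → ρ2 − 2·ρ3
  [ 1  9/5  -2/5  |  36/5 ]
  [ 0    1     0  |     3 ]
  [ 0    0     1  |     3 ]
ρ1 → ρ1 + 2/5·ρ3
  [ 1  9/5  0  |  42/5 ]
  [ 0    1  0  |     3 ]
  [ 0    0  1  |     3 ]
ρ1 → ρ1 − 9/5·ρ2
  [ 1  0  0  |  3 ]
  [ 0  1  0  |  3 ]
  [ 0  0  1  |  3 ]
Reading off the last column: a = 3, b = 3, c = 3.

(3, 3, 3)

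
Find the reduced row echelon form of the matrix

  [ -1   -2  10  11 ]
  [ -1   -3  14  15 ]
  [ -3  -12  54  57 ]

[[1, 0, -2, -3], [0, 1, -4, -4], [0, 0, 0, 0]]

r1 := -1·r1
  [  1    2  -10  -11 ]
  [ -1   -3   14   15 ]
  [ -3  -12   54   57 ]
r2 := r2 + r1
  [  1    2  -10  -11 ]
  [  0   -1    4    4 ]
  [ -3  -12   54   57 ]
r3 := r3 + 3·r1
  [ 1   2  -10  -11 ]
  [ 0  -1    4    4 ]
  [ 0  -6   24   24 ]
r2 := -1·r2
  [ 1   2  -10  -11 ]
  [ 0   1   -4   -4 ]
  [ 0  -6   24   24 ]
r3 := r3 + 6·r2
  [ 1  2  -10  -11 ]
  [ 0  1   -4   -4 ]
  [ 0  0    0    0 ]
r1 := r1 − 2·r2
  [ 1  0  -2  -3 ]
  [ 0  1  -4  -4 ]
  [ 0  0   0   0 ]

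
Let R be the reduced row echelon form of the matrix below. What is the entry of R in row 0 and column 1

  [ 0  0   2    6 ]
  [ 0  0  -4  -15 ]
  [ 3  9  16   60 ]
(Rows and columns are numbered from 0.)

3

ρ1 <-> ρ3
ρ1 ← 1/3·ρ1
ρ2 ← -1/4·ρ2
ρ3 ← ρ3 − 2·ρ2
ρ3 ← -2/3·ρ3
ρ2 ← ρ2 − 15/4·ρ3
ρ1 ← ρ1 − 20·ρ3
ρ1 ← ρ1 − 16/3·ρ2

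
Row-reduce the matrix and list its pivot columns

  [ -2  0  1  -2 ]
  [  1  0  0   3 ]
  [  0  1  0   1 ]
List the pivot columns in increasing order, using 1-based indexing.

r1 → -1/2·r1
  [ 1  0  -1/2  1 ]
  [ 1  0     0  3 ]
  [ 0  1     0  1 ]
r2 → r2 − r1
  [ 1  0  -1/2  1 ]
  [ 0  0   1/2  2 ]
  [ 0  1     0  1 ]
r2 <=> r3
  [ 1  0  -1/2  1 ]
  [ 0  1     0  1 ]
  [ 0  0   1/2  2 ]
r3 → 2·r3
  [ 1  0  -1/2  1 ]
  [ 0  1     0  1 ]
  [ 0  0     1  4 ]
r1 → r1 + 1/2·r3
  [ 1  0  0  3 ]
  [ 0  1  0  1 ]
  [ 0  0  1  4 ]
Pivot columns are the columns containing a leading 1.

1, 2, 3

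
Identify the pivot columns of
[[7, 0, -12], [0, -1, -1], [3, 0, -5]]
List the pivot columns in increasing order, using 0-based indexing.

r1 ← 1/7·r1
r3 ← r3 − 3·r1
r2 ← -1·r2
r3 ← 7·r3
r2 ← r2 − r3
r1 ← r1 + 12/7·r3
Pivot columns are the columns containing a leading 1.

0, 1, 2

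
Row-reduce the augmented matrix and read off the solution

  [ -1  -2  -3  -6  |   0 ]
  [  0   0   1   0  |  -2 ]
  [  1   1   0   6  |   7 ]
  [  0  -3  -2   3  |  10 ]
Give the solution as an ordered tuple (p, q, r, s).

r1 -> -1·r1
  [ 1   2   3  6  |   0 ]
  [ 0   0   1  0  |  -2 ]
  [ 1   1   0  6  |   7 ]
  [ 0  -3  -2  3  |  10 ]
r3 -> r3 − r1
  [ 1   2   3  6  |   0 ]
  [ 0   0   1  0  |  -2 ]
  [ 0  -1  -3  0  |   7 ]
  [ 0  -3  -2  3  |  10 ]
r2 <=> r3
  [ 1   2   3  6  |   0 ]
  [ 0  -1  -3  0  |   7 ]
  [ 0   0   1  0  |  -2 ]
  [ 0  -3  -2  3  |  10 ]
r2 -> -1·r2
  [ 1   2   3  6  |   0 ]
  [ 0   1   3  0  |  -7 ]
  [ 0   0   1  0  |  -2 ]
  [ 0  -3  -2  3  |  10 ]
r4 -> r4 + 3·r2
  [ 1  2  3  6  |    0 ]
  [ 0  1  3  0  |   -7 ]
  [ 0  0  1  0  |   -2 ]
  [ 0  0  7  3  |  -11 ]
r4 -> r4 − 7·r3
  [ 1  2  3  6  |   0 ]
  [ 0  1  3  0  |  -7 ]
  [ 0  0  1  0  |  -2 ]
  [ 0  0  0  3  |   3 ]
r4 -> 1/3·r4
  [ 1  2  3  6  |   0 ]
  [ 0  1  3  0  |  -7 ]
  [ 0  0  1  0  |  -2 ]
  [ 0  0  0  1  |   1 ]
r1 -> r1 − 6·r4
  [ 1  2  3  0  |  -6 ]
  [ 0  1  3  0  |  -7 ]
  [ 0  0  1  0  |  -2 ]
  [ 0  0  0  1  |   1 ]
r2 -> r2 − 3·r3
  [ 1  2  3  0  |  -6 ]
  [ 0  1  0  0  |  -1 ]
  [ 0  0  1  0  |  -2 ]
  [ 0  0  0  1  |   1 ]
r1 -> r1 − 3·r3
  [ 1  2  0  0  |   0 ]
  [ 0  1  0  0  |  -1 ]
  [ 0  0  1  0  |  -2 ]
  [ 0  0  0  1  |   1 ]
r1 -> r1 − 2·r2
  [ 1  0  0  0  |   2 ]
  [ 0  1  0  0  |  -1 ]
  [ 0  0  1  0  |  -2 ]
  [ 0  0  0  1  |   1 ]
Reading off the last column: p = 2, q = -1, r = -2, s = 1.

(2, -1, -2, 1)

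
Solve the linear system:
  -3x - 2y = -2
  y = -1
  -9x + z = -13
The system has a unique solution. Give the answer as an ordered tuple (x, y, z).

Form the augmented matrix and row-reduce:
  [ -3  -2  0  |   -2 ]
  [  0   1  0  |   -1 ]
  [ -9   0  1  |  -13 ]
R1 := -1/3·R1
R3 := R3 + 9·R1
R3 := R3 − 6·R2
R1 := R1 − 2/3·R2
Reading off the last column: x = 4/3, y = -1, z = -1.

(4/3, -1, -1)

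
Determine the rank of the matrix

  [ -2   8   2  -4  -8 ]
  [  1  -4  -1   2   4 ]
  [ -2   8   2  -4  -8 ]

r1 → -1/2·r1
  [  1  -4  -1   2   4 ]
  [  1  -4  -1   2   4 ]
  [ -2   8   2  -4  -8 ]
r2 → r2 − r1
  [  1  -4  -1   2   4 ]
  [  0   0   0   0   0 ]
  [ -2   8   2  -4  -8 ]
r3 → r3 + 2·r1
  [ 1  -4  -1  2  4 ]
  [ 0   0   0  0  0 ]
  [ 0   0   0  0  0 ]
The reduced form has 1 nonzero row.

rank = 1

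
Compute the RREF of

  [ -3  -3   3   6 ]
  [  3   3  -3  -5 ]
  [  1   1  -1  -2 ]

[[1, 1, -1, 0], [0, 0, 0, 1], [0, 0, 0, 0]]

R1 := -1/3·R1
R2 := R2 − 3·R1
R3 := R3 − R1
R1 := R1 + 2·R2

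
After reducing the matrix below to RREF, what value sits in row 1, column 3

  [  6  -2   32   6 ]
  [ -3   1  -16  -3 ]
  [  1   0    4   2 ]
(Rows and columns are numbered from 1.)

4

Multiply ρ1 by 1/6.
  [  1  -1/3  16/3   1 ]
  [ -3     1   -16  -3 ]
  [  1     0     4   2 ]
Add 3 times ρ1 to ρ2.
  [ 1  -1/3  16/3  1 ]
  [ 0     0     0  0 ]
  [ 1     0     4  2 ]
Subtract ρ1 from ρ3.
  [ 1  -1/3  16/3  1 ]
  [ 0     0     0  0 ]
  [ 0   1/3  -4/3  1 ]
Swap ρ2 and ρ3.
  [ 1  -1/3  16/3  1 ]
  [ 0   1/3  -4/3  1 ]
  [ 0     0     0  0 ]
Multiply ρ2 by 3.
  [ 1  -1/3  16/3  1 ]
  [ 0     1    -4  3 ]
  [ 0     0     0  0 ]
Add 1/3 times ρ2 to ρ1.
  [ 1  0   4  2 ]
  [ 0  1  -4  3 ]
  [ 0  0   0  0 ]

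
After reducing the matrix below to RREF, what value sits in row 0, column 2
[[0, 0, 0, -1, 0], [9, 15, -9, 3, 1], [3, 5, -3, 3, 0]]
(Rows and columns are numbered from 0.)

R1 ↔ R2
  [ 9  15  -9   3  1 ]
  [ 0   0   0  -1  0 ]
  [ 3   5  -3   3  0 ]
R1 → 1/9·R1
  [ 1  5/3  -1  1/3  1/9 ]
  [ 0    0   0   -1    0 ]
  [ 3    5  -3    3    0 ]
R3 → R3 − 3·R1
  [ 1  5/3  -1  1/3   1/9 ]
  [ 0    0   0   -1     0 ]
  [ 0    0   0    2  -1/3 ]
R2 → -1·R2
  [ 1  5/3  -1  1/3   1/9 ]
  [ 0    0   0    1     0 ]
  [ 0    0   0    2  -1/3 ]
R3 → R3 − 2·R2
  [ 1  5/3  -1  1/3   1/9 ]
  [ 0    0   0    1     0 ]
  [ 0    0   0    0  -1/3 ]
R3 → -3·R3
  [ 1  5/3  -1  1/3  1/9 ]
  [ 0    0   0    1    0 ]
  [ 0    0   0    0    1 ]
R1 → R1 − 1/9·R3
  [ 1  5/3  -1  1/3  0 ]
  [ 0    0   0    1  0 ]
  [ 0    0   0    0  1 ]
R1 → R1 − 1/3·R2
  [ 1  5/3  -1  0  0 ]
  [ 0    0   0  1  0 ]
  [ 0    0   0  0  1 ]

-1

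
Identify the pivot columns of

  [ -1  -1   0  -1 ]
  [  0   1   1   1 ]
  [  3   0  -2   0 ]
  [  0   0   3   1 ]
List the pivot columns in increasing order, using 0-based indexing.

r1 -> -1·r1
  [ 1  1   0  1 ]
  [ 0  1   1  1 ]
  [ 3  0  -2  0 ]
  [ 0  0   3  1 ]
r3 -> r3 − 3·r1
  [ 1   1   0   1 ]
  [ 0   1   1   1 ]
  [ 0  -3  -2  -3 ]
  [ 0   0   3   1 ]
r3 -> r3 + 3·r2
  [ 1  1  0  1 ]
  [ 0  1  1  1 ]
  [ 0  0  1  0 ]
  [ 0  0  3  1 ]
r4 -> r4 − 3·r3
  [ 1  1  0  1 ]
  [ 0  1  1  1 ]
  [ 0  0  1  0 ]
  [ 0  0  0  1 ]
r2 -> r2 − r4
  [ 1  1  0  1 ]
  [ 0  1  1  0 ]
  [ 0  0  1  0 ]
  [ 0  0  0  1 ]
r1 -> r1 − r4
  [ 1  1  0  0 ]
  [ 0  1  1  0 ]
  [ 0  0  1  0 ]
  [ 0  0  0  1 ]
r2 -> r2 − r3
  [ 1  1  0  0 ]
  [ 0  1  0  0 ]
  [ 0  0  1  0 ]
  [ 0  0  0  1 ]
r1 -> r1 − r2
  [ 1  0  0  0 ]
  [ 0  1  0  0 ]
  [ 0  0  1  0 ]
  [ 0  0  0  1 ]
Pivot columns are the columns containing a leading 1.

0, 1, 2, 3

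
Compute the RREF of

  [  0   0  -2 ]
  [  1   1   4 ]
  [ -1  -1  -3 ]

Swap ρ1 and ρ2.
  [  1   1   4 ]
  [  0   0  -2 ]
  [ -1  -1  -3 ]
Add ρ1 to ρ3.
  [ 1  1   4 ]
  [ 0  0  -2 ]
  [ 0  0   1 ]
Multiply ρ2 by -1/2.
  [ 1  1  4 ]
  [ 0  0  1 ]
  [ 0  0  1 ]
Subtract ρ2 from ρ3.
  [ 1  1  4 ]
  [ 0  0  1 ]
  [ 0  0  0 ]
Subtract 4 times ρ2 from ρ1.
  [ 1  1  0 ]
  [ 0  0  1 ]
  [ 0  0  0 ]

[[1, 1, 0], [0, 0, 1], [0, 0, 0]]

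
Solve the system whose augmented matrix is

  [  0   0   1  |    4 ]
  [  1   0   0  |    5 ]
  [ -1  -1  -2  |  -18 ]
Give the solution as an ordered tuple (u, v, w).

(5, 5, 4)

r1 ↔ r2
  [  1   0   0  |    5 ]
  [  0   0   1  |    4 ]
  [ -1  -1  -2  |  -18 ]
r3 ← r3 + r1
  [ 1   0   0  |    5 ]
  [ 0   0   1  |    4 ]
  [ 0  -1  -2  |  -13 ]
r2 ↔ r3
  [ 1   0   0  |    5 ]
  [ 0  -1  -2  |  -13 ]
  [ 0   0   1  |    4 ]
r2 ← -1·r2
  [ 1  0  0  |   5 ]
  [ 0  1  2  |  13 ]
  [ 0  0  1  |   4 ]
r2 ← r2 − 2·r3
  [ 1  0  0  |  5 ]
  [ 0  1  0  |  5 ]
  [ 0  0  1  |  4 ]
Reading off the last column: u = 5, v = 5, w = 4.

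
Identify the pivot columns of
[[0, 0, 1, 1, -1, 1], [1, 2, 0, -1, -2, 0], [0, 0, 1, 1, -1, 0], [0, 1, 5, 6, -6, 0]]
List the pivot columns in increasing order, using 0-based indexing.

ρ1 <=> ρ2
ρ2 <=> ρ4
ρ4 -> ρ4 − ρ3
ρ2 -> ρ2 − 5·ρ3
ρ1 -> ρ1 − 2·ρ2
Pivot columns are the columns containing a leading 1.

0, 1, 2, 5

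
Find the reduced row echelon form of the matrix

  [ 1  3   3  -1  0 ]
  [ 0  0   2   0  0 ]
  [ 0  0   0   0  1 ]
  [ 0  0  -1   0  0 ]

r2 := 1/2·r2
r4 := r4 + r2
r1 := r1 − 3·r2

[[1, 3, 0, -1, 0], [0, 0, 1, 0, 0], [0, 0, 0, 0, 1], [0, 0, 0, 0, 0]]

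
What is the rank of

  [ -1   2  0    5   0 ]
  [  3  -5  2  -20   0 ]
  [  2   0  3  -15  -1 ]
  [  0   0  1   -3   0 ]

R1 ← -1·R1
  [ 1  -2  0   -5   0 ]
  [ 3  -5  2  -20   0 ]
  [ 2   0  3  -15  -1 ]
  [ 0   0  1   -3   0 ]
R2 ← R2 − 3·R1
  [ 1  -2  0   -5   0 ]
  [ 0   1  2   -5   0 ]
  [ 2   0  3  -15  -1 ]
  [ 0   0  1   -3   0 ]
R3 ← R3 − 2·R1
  [ 1  -2  0  -5   0 ]
  [ 0   1  2  -5   0 ]
  [ 0   4  3  -5  -1 ]
  [ 0   0  1  -3   0 ]
R3 ← R3 − 4·R2
  [ 1  -2   0  -5   0 ]
  [ 0   1   2  -5   0 ]
  [ 0   0  -5  15  -1 ]
  [ 0   0   1  -3   0 ]
R3 ← -1/5·R3
  [ 1  -2  0  -5    0 ]
  [ 0   1  2  -5    0 ]
  [ 0   0  1  -3  1/5 ]
  [ 0   0  1  -3    0 ]
R4 ← R4 − R3
  [ 1  -2  0  -5     0 ]
  [ 0   1  2  -5     0 ]
  [ 0   0  1  -3   1/5 ]
  [ 0   0  0   0  -1/5 ]
R4 ← -5·R4
  [ 1  -2  0  -5    0 ]
  [ 0   1  2  -5    0 ]
  [ 0   0  1  -3  1/5 ]
  [ 0   0  0   0    1 ]
R3 ← R3 − 1/5·R4
  [ 1  -2  0  -5  0 ]
  [ 0   1  2  -5  0 ]
  [ 0   0  1  -3  0 ]
  [ 0   0  0   0  1 ]
R2 ← R2 − 2·R3
  [ 1  -2  0  -5  0 ]
  [ 0   1  0   1  0 ]
  [ 0   0  1  -3  0 ]
  [ 0   0  0   0  1 ]
R1 ← R1 + 2·R2
  [ 1  0  0  -3  0 ]
  [ 0  1  0   1  0 ]
  [ 0  0  1  -3  0 ]
  [ 0  0  0   0  1 ]
The reduced form has 4 nonzero rows.

rank = 4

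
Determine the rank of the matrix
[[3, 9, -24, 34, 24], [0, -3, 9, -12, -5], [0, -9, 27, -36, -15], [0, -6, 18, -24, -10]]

Multiply R1 by 1/3.
  [ 1   3  -8  34/3    8 ]
  [ 0  -3   9   -12   -5 ]
  [ 0  -9  27   -36  -15 ]
  [ 0  -6  18   -24  -10 ]
Multiply R2 by -1/3.
  [ 1   3  -8  34/3    8 ]
  [ 0   1  -3     4  5/3 ]
  [ 0  -9  27   -36  -15 ]
  [ 0  -6  18   -24  -10 ]
Add 9 times R2 to R3.
  [ 1   3  -8  34/3    8 ]
  [ 0   1  -3     4  5/3 ]
  [ 0   0   0     0    0 ]
  [ 0  -6  18   -24  -10 ]
Add 6 times R2 to R4.
  [ 1  3  -8  34/3    8 ]
  [ 0  1  -3     4  5/3 ]
  [ 0  0   0     0    0 ]
  [ 0  0   0     0    0 ]
Subtract 3 times R2 from R1.
  [ 1  0   1  -2/3    3 ]
  [ 0  1  -3     4  5/3 ]
  [ 0  0   0     0    0 ]
  [ 0  0   0     0    0 ]
The reduced form has 2 nonzero rows.

rank = 2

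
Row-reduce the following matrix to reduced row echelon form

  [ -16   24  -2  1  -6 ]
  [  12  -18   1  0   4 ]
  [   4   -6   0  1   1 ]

[[1, -3/2, 0, 0, 1/4], [0, 0, 1, 0, 1], [0, 0, 0, 1, 0]]

Multiply R1 by -1/16.
  [  1  -3/2  1/8  -1/16  3/8 ]
  [ 12   -18    1      0    4 ]
  [  4    -6    0      1    1 ]
Subtract 12 times R1 from R2.
  [ 1  -3/2   1/8  -1/16   3/8 ]
  [ 0     0  -1/2    3/4  -1/2 ]
  [ 4    -6     0      1     1 ]
Subtract 4 times R1 from R3.
  [ 1  -3/2   1/8  -1/16   3/8 ]
  [ 0     0  -1/2    3/4  -1/2 ]
  [ 0     0  -1/2    5/4  -1/2 ]
Multiply R2 by -2.
  [ 1  -3/2   1/8  -1/16   3/8 ]
  [ 0     0     1   -3/2     1 ]
  [ 0     0  -1/2    5/4  -1/2 ]
Add 1/2 times R2 to R3.
  [ 1  -3/2  1/8  -1/16  3/8 ]
  [ 0     0    1   -3/2    1 ]
  [ 0     0    0    1/2    0 ]
Multiply R3 by 2.
  [ 1  -3/2  1/8  -1/16  3/8 ]
  [ 0     0    1   -3/2    1 ]
  [ 0     0    0      1    0 ]
Add 3/2 times R3 to R2.
  [ 1  -3/2  1/8  -1/16  3/8 ]
  [ 0     0    1      0    1 ]
  [ 0     0    0      1    0 ]
Add 1/16 times R3 to R1.
  [ 1  -3/2  1/8  0  3/8 ]
  [ 0     0    1  0    1 ]
  [ 0     0    0  1    0 ]
Subtract 1/8 times R2 from R1.
  [ 1  -3/2  0  0  1/4 ]
  [ 0     0  1  0    1 ]
  [ 0     0  0  1    0 ]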